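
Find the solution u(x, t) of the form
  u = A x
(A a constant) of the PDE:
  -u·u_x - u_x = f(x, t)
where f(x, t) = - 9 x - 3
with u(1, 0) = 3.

Substitute the ansatz u = A x into the left-hand side.
Derivatives of the ansatz:
  u_x = A
Term by term:
  -u·u_x = - A^{2} x
  -u_x = - A
So the left-hand side equals
  - A^{2} x - A
This must equal f(x, t) = - 9 x - 3 identically.
Matching coefficients of the independent functions:
  [constant term]:  - A = -3
  [x]:  - A^{2} = -9
Solving: A = 3.
Check against the point condition:
  u(1, 0) = 3  ⟹  A = 3  ✓
Hence u(x, t) = 3 x.

Answer: u(x, t) = 3 x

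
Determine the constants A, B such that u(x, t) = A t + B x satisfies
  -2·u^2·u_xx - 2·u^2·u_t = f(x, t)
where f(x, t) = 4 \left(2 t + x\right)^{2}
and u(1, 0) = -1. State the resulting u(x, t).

Substitute the ansatz u = A t + B x into the left-hand side.
Derivatives of the ansatz:
  u_xx = 0
  u_t = A
Term by term:
  -2·u^2·u_xx = 0
  -2·u^2·u_t = - 2 A^{3} t^{2} - 4 A^{2} B t x - 2 A B^{2} x^{2}
So the left-hand side equals
  - 2 A^{3} t^{2} - 4 A^{2} B t x - 2 A B^{2} x^{2}
This must equal f(x, t) identically; expanded, f = 16 t^{2} + 16 t x + 4 x^{2}.
Matching coefficients of the independent functions:
  [t^{2}]:  - 2 A^{3} = 16
  [x^{2}]:  - 2 A B^{2} = 4
  [t x]:  - 4 A^{2} B = 16
Solving: A = -2, B = -1.
Check against the point condition:
  u(1, 0) = -1  ⟹  B = -1  ✓
Hence u(x, t) = - 2 t - x.

Answer: u(x, t) = - 2 t - x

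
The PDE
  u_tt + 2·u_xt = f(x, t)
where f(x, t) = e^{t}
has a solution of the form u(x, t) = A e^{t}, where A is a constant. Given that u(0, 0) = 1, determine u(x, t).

Substitute the ansatz u = A e^{t} into the left-hand side.
Derivatives of the ansatz:
  u_tt = A e^{t}
  u_xt = 0
Term by term:
  u_tt = A e^{t}
  2·u_xt = 0
So the left-hand side equals
  A e^{t}
This must equal f(x, t) = e^{t} identically.
Matching coefficients of the independent functions:
  [e^{t}]:  A = 1
Solving: A = 1.
Check against the point condition:
  u(0, 0) = 1  ⟹  A = 1  ✓
Hence u(x, t) = e^{t}.

Answer: u(x, t) = e^{t}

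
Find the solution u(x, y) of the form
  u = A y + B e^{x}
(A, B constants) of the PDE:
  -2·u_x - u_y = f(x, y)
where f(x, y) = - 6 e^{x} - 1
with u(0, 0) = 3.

Substitute the ansatz u = A y + B e^{x} into the left-hand side.
Derivatives of the ansatz:
  u_x = B e^{x}
  u_y = A
Term by term:
  -2·u_x = - 2 B e^{x}
  -u_y = - A
So the left-hand side equals
  - A - 2 B e^{x}
This must equal f(x, y) = - 6 e^{x} - 1 identically.
Matching coefficients of the independent functions:
  [constant term]:  - A = -1
  [e^{x}]:  - 2 B = -6
Solving: A = 1, B = 3.
Check against the point condition:
  u(0, 0) = 3  ⟹  B = 3  ✓
Hence u(x, y) = y + 3 e^{x}.

Answer: u(x, y) = y + 3 e^{x}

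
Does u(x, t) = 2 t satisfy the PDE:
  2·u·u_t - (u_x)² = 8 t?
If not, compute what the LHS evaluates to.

Evaluate each term of the left-hand side for u = 2 t.
Derivatives:
  u_t = 2
  u_x = 0
Terms:
  2·u·u_t = 8 t
  -(u_x)² = 0
Sum: LHS = 8 t
This is exactly the given right-hand side, so u is a solution.

Answer: Yes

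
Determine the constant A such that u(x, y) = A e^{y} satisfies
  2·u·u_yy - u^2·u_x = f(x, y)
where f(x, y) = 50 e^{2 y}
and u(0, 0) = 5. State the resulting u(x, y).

Substitute the ansatz u = A e^{y} into the left-hand side.
Derivatives of the ansatz:
  u_yy = A e^{y}
  u_x = 0
Term by term:
  2·u·u_yy = 2 A^{2} e^{2 y}
  -u^2·u_x = 0
So the left-hand side equals
  2 A^{2} e^{2 y}
This must equal f(x, y) = 50 e^{2 y} identically.
Matching coefficients of the independent functions:
  [e^{2 y}]:  2 A^{2} = 50
These equations allow (A) = (-5) or (5).
Impose the point condition(s):
  u(0, 0) = 5  ⟹  A = 5
Only A = 5 satisfies everything.
Hence u(x, y) = 5 e^{y}.

Answer: u(x, y) = 5 e^{y}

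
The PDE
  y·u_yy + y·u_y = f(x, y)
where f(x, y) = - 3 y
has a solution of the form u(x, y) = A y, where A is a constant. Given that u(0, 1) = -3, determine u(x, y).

Substitute the ansatz u = A y into the left-hand side.
Derivatives of the ansatz:
  u_yy = 0
  u_y = A
Term by term:
  y·u_yy = 0
  y·u_y = A y
So the left-hand side equals
  A y
This must equal f(x, y) = - 3 y identically.
Matching coefficients of the independent functions:
  [y]:  A = -3
Solving: A = -3.
Check against the point condition:
  u(0, 1) = -3  ⟹  A = -3  ✓
Hence u(x, y) = - 3 y.

Answer: u(x, y) = - 3 y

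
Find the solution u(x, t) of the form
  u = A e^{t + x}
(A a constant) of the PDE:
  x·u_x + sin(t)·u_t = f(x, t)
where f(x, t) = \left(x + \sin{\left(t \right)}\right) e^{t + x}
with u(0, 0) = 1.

Answer: u(x, t) = e^{t + x}

Derivation:
Substitute the ansatz u = A e^{t + x} into the left-hand side.
Derivatives of the ansatz:
  u_x = A e^{t} e^{x}
  u_t = A e^{t} e^{x}
Term by term:
  x·u_x = A x e^{t} e^{x}
  sin(t)·u_t = A e^{t} e^{x} \sin{\left(t \right)}
So the left-hand side equals
  A x e^{t} e^{x} + A e^{t} e^{x} \sin{\left(t \right)}
This must equal f(x, t) identically; expanded, f = x e^{t} e^{x} + e^{t} e^{x} \sin{\left(t \right)}.
Matching coefficients of the independent functions:
  [x e^{t} e^{x}, e^{t} e^{x} \sin{\left(t \right)}]:  A = 1
Solving: A = 1.
Check against the point condition:
  u(0, 0) = 1  ⟹  A = 1  ✓
Hence u(x, t) = e^{t + x}.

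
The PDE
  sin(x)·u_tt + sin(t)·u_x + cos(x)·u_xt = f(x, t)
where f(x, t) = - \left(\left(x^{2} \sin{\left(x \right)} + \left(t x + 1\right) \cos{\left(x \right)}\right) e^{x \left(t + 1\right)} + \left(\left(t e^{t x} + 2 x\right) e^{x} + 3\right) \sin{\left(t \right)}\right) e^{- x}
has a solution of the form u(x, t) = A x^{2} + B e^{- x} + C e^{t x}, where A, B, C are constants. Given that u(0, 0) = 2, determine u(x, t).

Substitute the ansatz u = A x^{2} + B e^{- x} + C e^{t x} into the left-hand side.
Derivatives of the ansatz:
  u_tt = C x^{2} e^{t x}
  u_x = 2 A x - B e^{- x} + C t e^{t x}
  u_xt = C t x e^{t x} + C e^{t x}
Term by term:
  sin(x)·u_tt = C x^{2} e^{t x} \sin{\left(x \right)}
  sin(t)·u_x = 2 A x \sin{\left(t \right)} - B e^{- x} \sin{\left(t \right)} + C t e^{t x} \sin{\left(t \right)}
  cos(x)·u_xt = C t x e^{t x} \cos{\left(x \right)} + C e^{t x} \cos{\left(x \right)}
So the left-hand side equals
  2 A x \sin{\left(t \right)} - B e^{- x} \sin{\left(t \right)} + C t x e^{t x} \cos{\left(x \right)} + C t e^{t x} \sin{\left(t \right)} + C x^{2} e^{t x} \sin{\left(x \right)} + C e^{t x} \cos{\left(x \right)}
This must equal f(x, t) identically; expanded, f = - t x e^{t x} \cos{\left(x \right)} - t e^{t x} \sin{\left(t \right)} - x^{2} e^{t x} \sin{\left(x \right)} - 2 x \sin{\left(t \right)} - e^{t x} \cos{\left(x \right)} - 3 e^{- x} \sin{\left(t \right)}.
Matching coefficients of the independent functions:
  [x \sin{\left(t \right)}]:  2 A = -2
  [e^{- x} \sin{\left(t \right)}]:  - B = -3
  [e^{t x} \cos{\left(x \right)}, t e^{t x} \sin{\left(t \right)}, x^{2} e^{t x} \sin{\left(x \right)}, t x e^{t x} \cos{\left(x \right)}]:  C = -1
Solving: A = -1, B = 3, C = -1.
Check against the point condition:
  u(0, 0) = 2  ⟹  B + C = 2  ✓
Hence u(x, t) = - x^{2} - e^{t x} + 3 e^{- x}.

Answer: u(x, t) = - x^{2} - e^{t x} + 3 e^{- x}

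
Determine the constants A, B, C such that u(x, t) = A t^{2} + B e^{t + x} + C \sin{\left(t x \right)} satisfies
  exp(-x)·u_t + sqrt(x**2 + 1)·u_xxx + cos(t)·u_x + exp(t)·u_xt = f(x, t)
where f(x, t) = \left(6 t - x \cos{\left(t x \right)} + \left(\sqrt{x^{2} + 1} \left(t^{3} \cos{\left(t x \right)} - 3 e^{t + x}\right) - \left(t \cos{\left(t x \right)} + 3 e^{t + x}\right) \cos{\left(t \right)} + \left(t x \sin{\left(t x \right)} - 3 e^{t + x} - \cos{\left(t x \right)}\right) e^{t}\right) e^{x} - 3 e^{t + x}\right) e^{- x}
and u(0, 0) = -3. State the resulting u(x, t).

Answer: u(x, t) = 3 t^{2} - 3 e^{t + x} - \sin{\left(t x \right)}

Derivation:
Substitute the ansatz u = A t^{2} + B e^{t + x} + C \sin{\left(t x \right)} into the left-hand side.
Derivatives of the ansatz:
  u_t = 2 A t + B e^{t} e^{x} + C x \cos{\left(t x \right)}
  u_xxx = B e^{t} e^{x} - C t^{3} \cos{\left(t x \right)}
  u_x = B e^{t} e^{x} + C t \cos{\left(t x \right)}
  u_xt = B e^{t} e^{x} - C t x \sin{\left(t x \right)} + C \cos{\left(t x \right)}
Term by term:
  exp(-x)·u_t = 2 A t e^{- x} + B e^{t} + C x e^{- x} \cos{\left(t x \right)}
  sqrt(x**2 + 1)·u_xxx = B \sqrt{x^{2} + 1} e^{t} e^{x} - C t^{3} \sqrt{x^{2} + 1} \cos{\left(t x \right)}
  cos(t)·u_x = B e^{t} e^{x} \cos{\left(t \right)} + C t \cos{\left(t \right)} \cos{\left(t x \right)}
  exp(t)·u_xt = B e^{2 t} e^{x} - C t x e^{t} \sin{\left(t x \right)} + C e^{t} \cos{\left(t x \right)}
So the left-hand side equals
  2 A t e^{- x} + B \sqrt{x^{2} + 1} e^{t} e^{x} + B e^{2 t} e^{x} + B e^{t} e^{x} \cos{\left(t \right)} + B e^{t} - C t^{3} \sqrt{x^{2} + 1} \cos{\left(t x \right)} - C t x e^{t} \sin{\left(t x \right)} + C t \cos{\left(t \right)} \cos{\left(t x \right)} + C x e^{- x} \cos{\left(t x \right)} + C e^{t} \cos{\left(t x \right)}
This must equal f(x, t) identically; expanded, f = t^{3} \sqrt{x^{2} + 1} \cos{\left(t x \right)} + t x e^{t} \sin{\left(t x \right)} - t \cos{\left(t \right)} \cos{\left(t x \right)} + 6 t e^{- x} - x e^{- x} \cos{\left(t x \right)} - 3 \sqrt{x^{2} + 1} e^{t} e^{x} - 3 e^{2 t} e^{x} - 3 e^{t} e^{x} \cos{\left(t \right)} - e^{t} \cos{\left(t x \right)} - 3 e^{t}.
Matching coefficients of the independent functions:
  [t e^{- x}]:  2 A = 6
  [e^{t} \cos{\left(t x \right)}, t \cos{\left(t \right)} \cos{\left(t x \right)}, x e^{- x} \cos{\left(t x \right)}]:  C = -1
  [e^{2 t} e^{x}, \sqrt{x^{2} + 1} e^{t} e^{x}, e^{t} e^{x} \cos{\left(t \right)}, e^{t}]:  B = -3
  [t^{3} \sqrt{x^{2} + 1} \cos{\left(t x \right)}, t x e^{t} \sin{\left(t x \right)}]:  - C = 1
Solving: A = 3, B = -3, C = -1.
Check against the point condition:
  u(0, 0) = -3  ⟹  B = -3  ✓
Hence u(x, t) = 3 t^{2} - 3 e^{t + x} - \sin{\left(t x \right)}.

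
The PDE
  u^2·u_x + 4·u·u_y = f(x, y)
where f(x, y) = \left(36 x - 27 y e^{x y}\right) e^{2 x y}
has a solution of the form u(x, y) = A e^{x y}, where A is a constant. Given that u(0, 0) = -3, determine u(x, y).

Substitute the ansatz u = A e^{x y} into the left-hand side.
Derivatives of the ansatz:
  u_x = A y e^{x y}
  u_y = A x e^{x y}
Term by term:
  u^2·u_x = A^{3} y e^{3 x y}
  4·u·u_y = 4 A^{2} x e^{2 x y}
So the left-hand side equals
  A^{3} y e^{3 x y} + 4 A^{2} x e^{2 x y}
This must equal f(x, y) = \left(36 x - 27 y e^{x y}\right) e^{2 x y} identically.
Matching coefficients of the independent functions:
  [x e^{2 x y}]:  4 A^{2} = 36
  [y e^{3 x y}]:  A^{3} = -27
Solving: A = -3.
Check against the point condition:
  u(0, 0) = -3  ⟹  A = -3  ✓
Hence u(x, y) = - 3 e^{x y}.

Answer: u(x, y) = - 3 e^{x y}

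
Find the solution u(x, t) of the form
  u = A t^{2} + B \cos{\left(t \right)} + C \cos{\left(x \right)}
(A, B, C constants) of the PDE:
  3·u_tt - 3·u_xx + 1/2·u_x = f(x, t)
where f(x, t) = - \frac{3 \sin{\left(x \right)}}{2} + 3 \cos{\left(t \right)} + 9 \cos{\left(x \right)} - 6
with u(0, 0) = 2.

Substitute the ansatz u = A t^{2} + B \cos{\left(t \right)} + C \cos{\left(x \right)} into the left-hand side.
Derivatives of the ansatz:
  u_tt = 2 A - B \cos{\left(t \right)}
  u_xx = - C \cos{\left(x \right)}
  u_x = - C \sin{\left(x \right)}
Term by term:
  3·u_tt = 6 A - 3 B \cos{\left(t \right)}
  -3·u_xx = 3 C \cos{\left(x \right)}
  1/2·u_x = - \frac{C \sin{\left(x \right)}}{2}
So the left-hand side equals
  6 A - 3 B \cos{\left(t \right)} - \frac{C \sin{\left(x \right)}}{2} + 3 C \cos{\left(x \right)}
This must equal f(x, t) = - \frac{3 \sin{\left(x \right)}}{2} + 3 \cos{\left(t \right)} + 9 \cos{\left(x \right)} - 6 identically.
Matching coefficients of the independent functions:
  [constant term]:  6 A = -6
  [\sin{\left(x \right)}]:  - \frac{C}{2} = - \frac{3}{2}
  [\cos{\left(t \right)}]:  - 3 B = 3
  [\cos{\left(x \right)}]:  3 C = 9
Solving: A = -1, B = -1, C = 3.
Check against the point condition:
  u(0, 0) = 2  ⟹  B + C = 2  ✓
Hence u(x, t) = - t^{2} - \cos{\left(t \right)} + 3 \cos{\left(x \right)}.

Answer: u(x, t) = - t^{2} - \cos{\left(t \right)} + 3 \cos{\left(x \right)}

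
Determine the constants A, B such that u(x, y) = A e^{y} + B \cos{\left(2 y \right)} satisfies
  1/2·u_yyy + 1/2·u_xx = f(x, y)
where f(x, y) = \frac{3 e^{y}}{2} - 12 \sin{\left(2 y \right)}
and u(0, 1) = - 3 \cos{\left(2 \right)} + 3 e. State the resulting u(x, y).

Answer: u(x, y) = 3 e^{y} - 3 \cos{\left(2 y \right)}

Derivation:
Substitute the ansatz u = A e^{y} + B \cos{\left(2 y \right)} into the left-hand side.
Derivatives of the ansatz:
  u_yyy = A e^{y} + 8 B \sin{\left(2 y \right)}
  u_xx = 0
Term by term:
  1/2·u_yyy = \frac{A e^{y}}{2} + 4 B \sin{\left(2 y \right)}
  1/2·u_xx = 0
So the left-hand side equals
  \frac{A e^{y}}{2} + 4 B \sin{\left(2 y \right)}
This must equal f(x, y) = \frac{3 e^{y}}{2} - 12 \sin{\left(2 y \right)} identically.
Matching coefficients of the independent functions:
  [e^{y}]:  \frac{A}{2} = \frac{3}{2}
  [\sin{\left(2 y \right)}]:  4 B = -12
Solving: A = 3, B = -3.
Check against the point condition:
  u(0, 1) = - 3 \cos{\left(2 \right)} + 3 e  ⟹  e A + B \cos{\left(2 \right)} = - 3 \cos{\left(2 \right)} + 3 e  ✓
Hence u(x, y) = 3 e^{y} - 3 \cos{\left(2 y \right)}.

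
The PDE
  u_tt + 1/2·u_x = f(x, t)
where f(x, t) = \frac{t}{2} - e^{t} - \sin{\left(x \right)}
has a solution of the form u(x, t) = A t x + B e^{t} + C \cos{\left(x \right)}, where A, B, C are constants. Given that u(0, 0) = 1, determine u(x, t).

Answer: u(x, t) = t x - e^{t} + 2 \cos{\left(x \right)}

Derivation:
Substitute the ansatz u = A t x + B e^{t} + C \cos{\left(x \right)} into the left-hand side.
Derivatives of the ansatz:
  u_tt = B e^{t}
  u_x = A t - C \sin{\left(x \right)}
Term by term:
  u_tt = B e^{t}
  1/2·u_x = \frac{A t}{2} - \frac{C \sin{\left(x \right)}}{2}
So the left-hand side equals
  \frac{A t}{2} + B e^{t} - \frac{C \sin{\left(x \right)}}{2}
This must equal f(x, t) = \frac{t}{2} - e^{t} - \sin{\left(x \right)} identically.
Matching coefficients of the independent functions:
  [t]:  \frac{A}{2} = \frac{1}{2}
  [e^{t}]:  B = -1
  [\sin{\left(x \right)}]:  - \frac{C}{2} = -1
Solving: A = 1, B = -1, C = 2.
Check against the point condition:
  u(0, 0) = 1  ⟹  B + C = 1  ✓
Hence u(x, t) = t x - e^{t} + 2 \cos{\left(x \right)}.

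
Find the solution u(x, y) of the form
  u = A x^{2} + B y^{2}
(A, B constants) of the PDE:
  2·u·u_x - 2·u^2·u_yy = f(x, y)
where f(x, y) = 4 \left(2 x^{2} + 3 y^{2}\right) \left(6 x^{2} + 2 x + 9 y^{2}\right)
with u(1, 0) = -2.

Answer: u(x, y) = - 2 x^{2} - 3 y^{2}

Derivation:
Substitute the ansatz u = A x^{2} + B y^{2} into the left-hand side.
Derivatives of the ansatz:
  u_x = 2 A x
  u_yy = 2 B
Term by term:
  2·u·u_x = 4 A^{2} x^{3} + 4 A B x y^{2}
  -2·u^2·u_yy = - 4 A^{2} B x^{4} - 8 A B^{2} x^{2} y^{2} - 4 B^{3} y^{4}
So the left-hand side equals
  - 4 A^{2} B x^{4} + 4 A^{2} x^{3} - 8 A B^{2} x^{2} y^{2} + 4 A B x y^{2} - 4 B^{3} y^{4}
This must equal f(x, y) identically; expanded, f = 48 x^{4} + 16 x^{3} + 144 x^{2} y^{2} + 24 x y^{2} + 108 y^{4}.
Matching coefficients of the independent functions:
  [x^{3}]:  4 A^{2} = 16
  [x^{4}]:  - 4 A^{2} B = 48
  [y^{4}]:  - 4 B^{3} = 108
  [x y^{2}]:  4 A B = 24
  [x^{2} y^{2}]:  - 8 A B^{2} = 144
Solving: A = -2, B = -3.
Check against the point condition:
  u(1, 0) = -2  ⟹  A = -2  ✓
Hence u(x, y) = - 2 x^{2} - 3 y^{2}.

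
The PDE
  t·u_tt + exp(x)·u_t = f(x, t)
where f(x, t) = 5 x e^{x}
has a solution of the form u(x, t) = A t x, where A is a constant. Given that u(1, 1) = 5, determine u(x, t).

Answer: u(x, t) = 5 t x

Derivation:
Substitute the ansatz u = A t x into the left-hand side.
Derivatives of the ansatz:
  u_tt = 0
  u_t = A x
Term by term:
  t·u_tt = 0
  exp(x)·u_t = A x e^{x}
So the left-hand side equals
  A x e^{x}
This must equal f(x, t) = 5 x e^{x} identically.
Matching coefficients of the independent functions:
  [x e^{x}]:  A = 5
Solving: A = 5.
Check against the point condition:
  u(1, 1) = 5  ⟹  A = 5  ✓
Hence u(x, t) = 5 t x.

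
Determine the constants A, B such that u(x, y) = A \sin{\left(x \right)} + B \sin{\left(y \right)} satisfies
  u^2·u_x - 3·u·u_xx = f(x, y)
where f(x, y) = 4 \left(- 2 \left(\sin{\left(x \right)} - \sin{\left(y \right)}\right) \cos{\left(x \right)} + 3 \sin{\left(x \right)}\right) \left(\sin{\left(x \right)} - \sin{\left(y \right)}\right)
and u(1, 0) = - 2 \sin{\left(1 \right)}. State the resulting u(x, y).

Substitute the ansatz u = A \sin{\left(x \right)} + B \sin{\left(y \right)} into the left-hand side.
Derivatives of the ansatz:
  u_x = A \cos{\left(x \right)}
  u_xx = - A \sin{\left(x \right)}
Term by term:
  u^2·u_x = A^{3} \sin^{2}{\left(x \right)} \cos{\left(x \right)} + 2 A^{2} B \sin{\left(x \right)} \sin{\left(y \right)} \cos{\left(x \right)} + A B^{2} \sin^{2}{\left(y \right)} \cos{\left(x \right)}
  -3·u·u_xx = 3 A^{2} \sin^{2}{\left(x \right)} + 3 A B \sin{\left(x \right)} \sin{\left(y \right)}
So the left-hand side equals
  A^{3} \sin^{2}{\left(x \right)} \cos{\left(x \right)} + 2 A^{2} B \sin{\left(x \right)} \sin{\left(y \right)} \cos{\left(x \right)} + 3 A^{2} \sin^{2}{\left(x \right)} + A B^{2} \sin^{2}{\left(y \right)} \cos{\left(x \right)} + 3 A B \sin{\left(x \right)} \sin{\left(y \right)}
This must equal f(x, y) identically; expanded, f = - 8 \sin^{2}{\left(x \right)} \cos{\left(x \right)} + 12 \sin^{2}{\left(x \right)} + 16 \sin{\left(x \right)} \sin{\left(y \right)} \cos{\left(x \right)} - 12 \sin{\left(x \right)} \sin{\left(y \right)} - 8 \sin^{2}{\left(y \right)} \cos{\left(x \right)}.
Matching coefficients of the independent functions:
  [\sin{\left(x \right)} \sin{\left(y \right)}]:  3 A B = -12
  [\sin^{2}{\left(x \right)} \cos{\left(x \right)}]:  A^{3} = -8
  [\sin^{2}{\left(y \right)} \cos{\left(x \right)}]:  A B^{2} = -8
  [\sin{\left(x \right)} \sin{\left(y \right)} \cos{\left(x \right)}]:  2 A^{2} B = 16
  [\sin^{2}{\left(x \right)}]:  3 A^{2} = 12
Solving: A = -2, B = 2.
Check against the point condition:
  u(1, 0) = - 2 \sin{\left(1 \right)}  ⟹  A \sin{\left(1 \right)} = - 2 \sin{\left(1 \right)}  ✓
Hence u(x, y) = - 2 \sin{\left(x \right)} + 2 \sin{\left(y \right)}.

Answer: u(x, y) = - 2 \sin{\left(x \right)} + 2 \sin{\left(y \right)}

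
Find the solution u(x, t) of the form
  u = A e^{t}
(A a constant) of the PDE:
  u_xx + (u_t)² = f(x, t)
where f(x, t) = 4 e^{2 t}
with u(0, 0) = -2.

Answer: u(x, t) = - 2 e^{t}

Derivation:
Substitute the ansatz u = A e^{t} into the left-hand side.
Derivatives of the ansatz:
  u_xx = 0
  u_t = A e^{t}
Term by term:
  u_xx = 0
  (u_t)² = A^{2} e^{2 t}
So the left-hand side equals
  A^{2} e^{2 t}
This must equal f(x, t) = 4 e^{2 t} identically.
Matching coefficients of the independent functions:
  [e^{2 t}]:  A^{2} = 4
These equations allow (A) = (-2) or (2).
Impose the point condition(s):
  u(0, 0) = -2  ⟹  A = -2
Only A = -2 satisfies everything.
Hence u(x, t) = - 2 e^{t}.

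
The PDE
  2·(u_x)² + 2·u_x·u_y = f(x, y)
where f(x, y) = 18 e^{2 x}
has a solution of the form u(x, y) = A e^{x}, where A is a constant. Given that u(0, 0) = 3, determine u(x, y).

Substitute the ansatz u = A e^{x} into the left-hand side.
Derivatives of the ansatz:
  u_x = A e^{x}
  u_y = 0
Term by term:
  2·(u_x)² = 2 A^{2} e^{2 x}
  2·u_x·u_y = 0
So the left-hand side equals
  2 A^{2} e^{2 x}
This must equal f(x, y) = 18 e^{2 x} identically.
Matching coefficients of the independent functions:
  [e^{2 x}]:  2 A^{2} = 18
These equations allow (A) = (-3) or (3).
Impose the point condition(s):
  u(0, 0) = 3  ⟹  A = 3
Only A = 3 satisfies everything.
Hence u(x, y) = 3 e^{x}.

Answer: u(x, y) = 3 e^{x}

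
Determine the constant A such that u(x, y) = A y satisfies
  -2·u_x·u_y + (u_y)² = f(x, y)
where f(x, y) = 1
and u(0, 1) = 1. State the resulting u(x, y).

Substitute the ansatz u = A y into the left-hand side.
Derivatives of the ansatz:
  u_x = 0
  u_y = A
Term by term:
  -2·u_x·u_y = 0
  (u_y)² = A^{2}
So the left-hand side equals
  A^{2}
This must equal f(x, y) = 1 identically.
Matching coefficients of the independent functions:
  [constant term]:  A^{2} = 1
These equations allow (A) = (-1) or (1).
Impose the point condition(s):
  u(0, 1) = 1  ⟹  A = 1
Only A = 1 satisfies everything.
Hence u(x, y) = y.

Answer: u(x, y) = y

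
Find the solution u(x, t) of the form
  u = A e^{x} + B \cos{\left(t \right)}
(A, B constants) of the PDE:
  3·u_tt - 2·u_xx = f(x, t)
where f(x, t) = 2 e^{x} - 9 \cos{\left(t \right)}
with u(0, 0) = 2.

Answer: u(x, t) = - e^{x} + 3 \cos{\left(t \right)}

Derivation:
Substitute the ansatz u = A e^{x} + B \cos{\left(t \right)} into the left-hand side.
Derivatives of the ansatz:
  u_tt = - B \cos{\left(t \right)}
  u_xx = A e^{x}
Term by term:
  3·u_tt = - 3 B \cos{\left(t \right)}
  -2·u_xx = - 2 A e^{x}
So the left-hand side equals
  - 2 A e^{x} - 3 B \cos{\left(t \right)}
This must equal f(x, t) = 2 e^{x} - 9 \cos{\left(t \right)} identically.
Matching coefficients of the independent functions:
  [e^{x}]:  - 2 A = 2
  [\cos{\left(t \right)}]:  - 3 B = -9
Solving: A = -1, B = 3.
Check against the point condition:
  u(0, 0) = 2  ⟹  A + B = 2  ✓
Hence u(x, t) = - e^{x} + 3 \cos{\left(t \right)}.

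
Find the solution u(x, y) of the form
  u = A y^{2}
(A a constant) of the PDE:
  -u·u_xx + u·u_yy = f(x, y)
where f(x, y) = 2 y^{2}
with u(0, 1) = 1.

Substitute the ansatz u = A y^{2} into the left-hand side.
Derivatives of the ansatz:
  u_xx = 0
  u_yy = 2 A
Term by term:
  -u·u_xx = 0
  u·u_yy = 2 A^{2} y^{2}
So the left-hand side equals
  2 A^{2} y^{2}
This must equal f(x, y) = 2 y^{2} identically.
Matching coefficients of the independent functions:
  [y^{2}]:  2 A^{2} = 2
These equations allow (A) = (-1) or (1).
Impose the point condition(s):
  u(0, 1) = 1  ⟹  A = 1
Only A = 1 satisfies everything.
Hence u(x, y) = y^{2}.

Answer: u(x, y) = y^{2}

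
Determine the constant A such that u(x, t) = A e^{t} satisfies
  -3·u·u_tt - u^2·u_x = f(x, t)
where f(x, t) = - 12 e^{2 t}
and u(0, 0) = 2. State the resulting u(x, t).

Substitute the ansatz u = A e^{t} into the left-hand side.
Derivatives of the ansatz:
  u_tt = A e^{t}
  u_x = 0
Term by term:
  -3·u·u_tt = - 3 A^{2} e^{2 t}
  -u^2·u_x = 0
So the left-hand side equals
  - 3 A^{2} e^{2 t}
This must equal f(x, t) = - 12 e^{2 t} identically.
Matching coefficients of the independent functions:
  [e^{2 t}]:  - 3 A^{2} = -12
These equations allow (A) = (-2) or (2).
Impose the point condition(s):
  u(0, 0) = 2  ⟹  A = 2
Only A = 2 satisfies everything.
Hence u(x, t) = 2 e^{t}.

Answer: u(x, t) = 2 e^{t}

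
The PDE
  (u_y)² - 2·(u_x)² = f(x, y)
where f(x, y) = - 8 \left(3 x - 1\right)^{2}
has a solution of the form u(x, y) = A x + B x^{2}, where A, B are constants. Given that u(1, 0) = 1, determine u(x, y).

Substitute the ansatz u = A x + B x^{2} into the left-hand side.
Derivatives of the ansatz:
  u_y = 0
  u_x = A + 2 B x
Term by term:
  (u_y)² = 0
  -2·(u_x)² = - 2 A^{2} - 8 A B x - 8 B^{2} x^{2}
So the left-hand side equals
  - 2 A^{2} - 8 A B x - 8 B^{2} x^{2}
This must equal f(x, y) identically; expanded, f = - 72 x^{2} + 48 x - 8.
Matching coefficients of the independent functions:
  [constant term]:  - 2 A^{2} = -8
  [x]:  - 8 A B = 48
  [x^{2}]:  - 8 B^{2} = -72
These equations allow (A, B) = (-2, 3) or (2, -3).
Impose the point condition(s):
  u(1, 0) = 1  ⟹  A + B = 1
Only A = -2, B = 3 satisfies everything.
Hence u(x, y) = 3 x^{2} - 2 x.

Answer: u(x, y) = 3 x^{2} - 2 x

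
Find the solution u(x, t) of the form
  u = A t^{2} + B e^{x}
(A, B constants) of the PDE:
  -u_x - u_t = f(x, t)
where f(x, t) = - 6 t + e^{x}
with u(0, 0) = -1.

Substitute the ansatz u = A t^{2} + B e^{x} into the left-hand side.
Derivatives of the ansatz:
  u_x = B e^{x}
  u_t = 2 A t
Term by term:
  -u_x = - B e^{x}
  -u_t = - 2 A t
So the left-hand side equals
  - 2 A t - B e^{x}
This must equal f(x, t) = - 6 t + e^{x} identically.
Matching coefficients of the independent functions:
  [t]:  - 2 A = -6
  [e^{x}]:  - B = 1
Solving: A = 3, B = -1.
Check against the point condition:
  u(0, 0) = -1  ⟹  B = -1  ✓
Hence u(x, t) = 3 t^{2} - e^{x}.

Answer: u(x, t) = 3 t^{2} - e^{x}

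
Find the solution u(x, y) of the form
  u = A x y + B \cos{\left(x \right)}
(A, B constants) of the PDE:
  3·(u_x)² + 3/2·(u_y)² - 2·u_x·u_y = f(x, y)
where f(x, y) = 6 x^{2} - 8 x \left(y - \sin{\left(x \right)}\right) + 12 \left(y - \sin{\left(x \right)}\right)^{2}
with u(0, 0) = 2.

Answer: u(x, y) = 2 x y + 2 \cos{\left(x \right)}

Derivation:
Substitute the ansatz u = A x y + B \cos{\left(x \right)} into the left-hand side.
Derivatives of the ansatz:
  u_x = A y - B \sin{\left(x \right)}
  u_y = A x
Term by term:
  3·(u_x)² = 3 A^{2} y^{2} - 6 A B y \sin{\left(x \right)} + 3 B^{2} \sin^{2}{\left(x \right)}
  3/2·(u_y)² = \frac{3 A^{2} x^{2}}{2}
  -2·u_x·u_y = - 2 A^{2} x y + 2 A B x \sin{\left(x \right)}
So the left-hand side equals
  \frac{3 A^{2} x^{2}}{2} - 2 A^{2} x y + 3 A^{2} y^{2} + 2 A B x \sin{\left(x \right)} - 6 A B y \sin{\left(x \right)} + 3 B^{2} \sin^{2}{\left(x \right)}
This must equal f(x, y) identically; expanded, f = 6 x^{2} - 8 x y + 8 x \sin{\left(x \right)} + 12 y^{2} - 24 y \sin{\left(x \right)} + 12 \sin^{2}{\left(x \right)}.
Matching coefficients of the independent functions:
  [x^{2}]:  \frac{3 A^{2}}{2} = 6
  [y^{2}]:  3 A^{2} = 12
  [x y]:  - 2 A^{2} = -8
  [x \sin{\left(x \right)}]:  2 A B = 8
  [y \sin{\left(x \right)}]:  - 6 A B = -24
  [\sin^{2}{\left(x \right)}]:  3 B^{2} = 12
These equations allow (A, B) = (-2, -2) or (2, 2).
Impose the point condition(s):
  u(0, 0) = 2  ⟹  B = 2
Only A = 2, B = 2 satisfies everything.
Hence u(x, y) = 2 x y + 2 \cos{\left(x \right)}.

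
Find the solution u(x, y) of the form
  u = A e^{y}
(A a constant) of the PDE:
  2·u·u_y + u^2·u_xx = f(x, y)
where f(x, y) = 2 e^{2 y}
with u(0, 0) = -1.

Substitute the ansatz u = A e^{y} into the left-hand side.
Derivatives of the ansatz:
  u_y = A e^{y}
  u_xx = 0
Term by term:
  2·u·u_y = 2 A^{2} e^{2 y}
  u^2·u_xx = 0
So the left-hand side equals
  2 A^{2} e^{2 y}
This must equal f(x, y) = 2 e^{2 y} identically.
Matching coefficients of the independent functions:
  [e^{2 y}]:  2 A^{2} = 2
These equations allow (A) = (-1) or (1).
Impose the point condition(s):
  u(0, 0) = -1  ⟹  A = -1
Only A = -1 satisfies everything.
Hence u(x, y) = - e^{y}.

Answer: u(x, y) = - e^{y}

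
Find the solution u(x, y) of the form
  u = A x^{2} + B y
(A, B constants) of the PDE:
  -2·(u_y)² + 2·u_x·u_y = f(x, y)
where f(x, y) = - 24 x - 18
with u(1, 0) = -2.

Substitute the ansatz u = A x^{2} + B y into the left-hand side.
Derivatives of the ansatz:
  u_y = B
  u_x = 2 A x
Term by term:
  -2·(u_y)² = - 2 B^{2}
  2·u_x·u_y = 4 A B x
So the left-hand side equals
  4 A B x - 2 B^{2}
This must equal f(x, y) = - 24 x - 18 identically.
Matching coefficients of the independent functions:
  [constant term]:  - 2 B^{2} = -18
  [x]:  4 A B = -24
These equations allow (A, B) = (-2, 3) or (2, -3).
Impose the point condition(s):
  u(1, 0) = -2  ⟹  A = -2
Only A = -2, B = 3 satisfies everything.
Hence u(x, y) = - 2 x^{2} + 3 y.

Answer: u(x, y) = - 2 x^{2} + 3 y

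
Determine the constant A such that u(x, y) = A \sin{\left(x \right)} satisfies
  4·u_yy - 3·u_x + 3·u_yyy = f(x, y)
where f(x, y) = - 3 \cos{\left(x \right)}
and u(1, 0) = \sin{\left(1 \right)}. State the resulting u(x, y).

Substitute the ansatz u = A \sin{\left(x \right)} into the left-hand side.
Derivatives of the ansatz:
  u_yy = 0
  u_x = A \cos{\left(x \right)}
  u_yyy = 0
Term by term:
  4·u_yy = 0
  -3·u_x = - 3 A \cos{\left(x \right)}
  3·u_yyy = 0
So the left-hand side equals
  - 3 A \cos{\left(x \right)}
This must equal f(x, y) = - 3 \cos{\left(x \right)} identically.
Matching coefficients of the independent functions:
  [\cos{\left(x \right)}]:  - 3 A = -3
Solving: A = 1.
Check against the point condition:
  u(1, 0) = \sin{\left(1 \right)}  ⟹  A \sin{\left(1 \right)} = \sin{\left(1 \right)}  ✓
Hence u(x, y) = \sin{\left(x \right)}.

Answer: u(x, y) = \sin{\left(x \right)}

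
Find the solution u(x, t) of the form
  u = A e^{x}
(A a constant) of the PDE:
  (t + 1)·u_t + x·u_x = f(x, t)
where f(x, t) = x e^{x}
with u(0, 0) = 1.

Substitute the ansatz u = A e^{x} into the left-hand side.
Derivatives of the ansatz:
  u_t = 0
  u_x = A e^{x}
Term by term:
  (t + 1)·u_t = 0
  x·u_x = A x e^{x}
So the left-hand side equals
  A x e^{x}
This must equal f(x, t) = x e^{x} identically.
Matching coefficients of the independent functions:
  [x e^{x}]:  A = 1
Solving: A = 1.
Check against the point condition:
  u(0, 0) = 1  ⟹  A = 1  ✓
Hence u(x, t) = e^{x}.

Answer: u(x, t) = e^{x}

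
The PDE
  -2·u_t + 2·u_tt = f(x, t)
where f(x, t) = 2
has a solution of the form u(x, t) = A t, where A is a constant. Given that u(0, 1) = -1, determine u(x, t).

Substitute the ansatz u = A t into the left-hand side.
Derivatives of the ansatz:
  u_t = A
  u_tt = 0
Term by term:
  -2·u_t = - 2 A
  2·u_tt = 0
So the left-hand side equals
  - 2 A
This must equal f(x, t) = 2 identically.
Matching coefficients of the independent functions:
  [constant term]:  - 2 A = 2
Solving: A = -1.
Check against the point condition:
  u(0, 1) = -1  ⟹  A = -1  ✓
Hence u(x, t) = - t.

Answer: u(x, t) = - t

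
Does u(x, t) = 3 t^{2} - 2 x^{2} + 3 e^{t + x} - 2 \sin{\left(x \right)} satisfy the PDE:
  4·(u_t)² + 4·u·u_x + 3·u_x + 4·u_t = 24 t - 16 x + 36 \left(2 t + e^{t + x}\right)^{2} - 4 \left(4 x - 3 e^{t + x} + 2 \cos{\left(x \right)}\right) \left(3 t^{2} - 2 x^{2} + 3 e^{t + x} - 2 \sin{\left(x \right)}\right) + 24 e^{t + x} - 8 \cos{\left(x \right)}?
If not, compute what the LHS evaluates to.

Evaluate each term of the left-hand side for u = 3 t^{2} - 2 x^{2} + 3 e^{t + x} - 2 \sin{\left(x \right)}.
Derivatives:
  u_t = 6 t + 3 e^{t} e^{x}
  u_x = - 4 x + 3 e^{t} e^{x} - 2 \cos{\left(x \right)}
Terms:
  4·(u_t)² = 36 \left(2 t + e^{t + x}\right)^{2}
  4·u·u_x = - 4 \left(4 x - 3 e^{t + x} + 2 \cos{\left(x \right)}\right) \left(3 t^{2} - 2 x^{2} + 3 e^{t + x} - 2 \sin{\left(x \right)}\right)
  3·u_x = - 12 x + 9 e^{t + x} - 6 \cos{\left(x \right)}
  4·u_t = 24 t + 12 e^{t + x}
Sum: LHS = 24 t - 12 x + 36 \left(2 t + e^{t + x}\right)^{2} - 4 \left(4 x - 3 e^{t + x} + 2 \cos{\left(x \right)}\right) \left(3 t^{2} - 2 x^{2} + 3 e^{t + x} - 2 \sin{\left(x \right)}\right) + 21 e^{t + x} - 6 \cos{\left(x \right)}
Given right-hand side: 24 t - 16 x + 36 \left(2 t + e^{t + x}\right)^{2} - 4 \left(4 x - 3 e^{t + x} + 2 \cos{\left(x \right)}\right) \left(3 t^{2} - 2 x^{2} + 3 e^{t + x} - 2 \sin{\left(x \right)}\right) + 24 e^{t + x} - 8 \cos{\left(x \right)}. Difference LHS − RHS = 4 x - 3 e^{t + x} + 2 \cos{\left(x \right)} ≠ 0, so u is not a solution.

Answer: No, the LHS evaluates to 24 t - 12 x + 36 \left(2 t + e^{t + x}\right)^{2} - 4 \left(4 x - 3 e^{t + x} + 2 \cos{\left(x \right)}\right) \left(3 t^{2} - 2 x^{2} + 3 e^{t + x} - 2 \sin{\left(x \right)}\right) + 21 e^{t + x} - 6 \cos{\left(x \right)}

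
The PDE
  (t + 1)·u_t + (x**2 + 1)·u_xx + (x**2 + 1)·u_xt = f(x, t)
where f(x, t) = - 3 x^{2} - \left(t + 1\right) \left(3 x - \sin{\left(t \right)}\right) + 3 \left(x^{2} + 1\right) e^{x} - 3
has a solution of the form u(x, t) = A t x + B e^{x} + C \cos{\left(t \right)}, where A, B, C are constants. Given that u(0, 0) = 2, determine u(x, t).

Substitute the ansatz u = A t x + B e^{x} + C \cos{\left(t \right)} into the left-hand side.
Derivatives of the ansatz:
  u_t = A x - C \sin{\left(t \right)}
  u_xx = B e^{x}
  u_xt = A
Term by term:
  (t + 1)·u_t = A t x + A x - C t \sin{\left(t \right)} - C \sin{\left(t \right)}
  (x**2 + 1)·u_xx = B x^{2} e^{x} + B e^{x}
  (x**2 + 1)·u_xt = A x^{2} + A
So the left-hand side equals
  A t x + A x^{2} + A x + A + B x^{2} e^{x} + B e^{x} - C t \sin{\left(t \right)} - C \sin{\left(t \right)}
This must equal f(x, t) identically; expanded, f = - 3 t x + t \sin{\left(t \right)} + 3 x^{2} e^{x} - 3 x^{2} - 3 x + 3 e^{x} + \sin{\left(t \right)} - 3.
Matching coefficients of the independent functions:
  [constant term, x, x^{2}, t x]:  A = -3
  [t \sin{\left(t \right)}, \sin{\left(t \right)}]:  - C = 1
  [x^{2} e^{x}, e^{x}]:  B = 3
Solving: A = -3, B = 3, C = -1.
Check against the point condition:
  u(0, 0) = 2  ⟹  B + C = 2  ✓
Hence u(x, t) = - 3 t x + 3 e^{x} - \cos{\left(t \right)}.

Answer: u(x, t) = - 3 t x + 3 e^{x} - \cos{\left(t \right)}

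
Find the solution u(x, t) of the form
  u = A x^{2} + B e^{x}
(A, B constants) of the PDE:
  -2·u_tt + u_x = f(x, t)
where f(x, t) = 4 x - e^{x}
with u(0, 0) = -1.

Substitute the ansatz u = A x^{2} + B e^{x} into the left-hand side.
Derivatives of the ansatz:
  u_tt = 0
  u_x = 2 A x + B e^{x}
Term by term:
  -2·u_tt = 0
  u_x = 2 A x + B e^{x}
So the left-hand side equals
  2 A x + B e^{x}
This must equal f(x, t) = 4 x - e^{x} identically.
Matching coefficients of the independent functions:
  [x]:  2 A = 4
  [e^{x}]:  B = -1
Solving: A = 2, B = -1.
Check against the point condition:
  u(0, 0) = -1  ⟹  B = -1  ✓
Hence u(x, t) = 2 x^{2} - e^{x}.

Answer: u(x, t) = 2 x^{2} - e^{x}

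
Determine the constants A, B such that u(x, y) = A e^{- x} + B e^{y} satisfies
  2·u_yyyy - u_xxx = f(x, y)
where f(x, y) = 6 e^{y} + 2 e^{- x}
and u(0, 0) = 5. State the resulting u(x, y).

Answer: u(x, y) = 3 e^{y} + 2 e^{- x}

Derivation:
Substitute the ansatz u = A e^{- x} + B e^{y} into the left-hand side.
Derivatives of the ansatz:
  u_yyyy = B e^{y}
  u_xxx = - A e^{- x}
Term by term:
  2·u_yyyy = 2 B e^{y}
  -u_xxx = A e^{- x}
So the left-hand side equals
  A e^{- x} + 2 B e^{y}
This must equal f(x, y) = 6 e^{y} + 2 e^{- x} identically.
Matching coefficients of the independent functions:
  [e^{- x}]:  A = 2
  [e^{y}]:  2 B = 6
Solving: A = 2, B = 3.
Check against the point condition:
  u(0, 0) = 5  ⟹  A + B = 5  ✓
Hence u(x, y) = 3 e^{y} + 2 e^{- x}.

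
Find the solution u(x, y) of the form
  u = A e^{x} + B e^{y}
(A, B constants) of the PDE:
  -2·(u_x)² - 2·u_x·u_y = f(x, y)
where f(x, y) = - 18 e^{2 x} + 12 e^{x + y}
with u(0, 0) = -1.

Substitute the ansatz u = A e^{x} + B e^{y} into the left-hand side.
Derivatives of the ansatz:
  u_x = A e^{x}
  u_y = B e^{y}
Term by term:
  -2·(u_x)² = - 2 A^{2} e^{2 x}
  -2·u_x·u_y = - 2 A B e^{x} e^{y}
So the left-hand side equals
  - 2 A^{2} e^{2 x} - 2 A B e^{x} e^{y}
This must equal f(x, y) identically; expanded, f = - 18 e^{2 x} + 12 e^{x} e^{y}.
Matching coefficients of the independent functions:
  [e^{x} e^{y}]:  - 2 A B = 12
  [e^{2 x}]:  - 2 A^{2} = -18
These equations allow (A, B) = (-3, 2) or (3, -2).
Impose the point condition(s):
  u(0, 0) = -1  ⟹  A + B = -1
Only A = -3, B = 2 satisfies everything.
Hence u(x, y) = - 3 e^{x} + 2 e^{y}.

Answer: u(x, y) = - 3 e^{x} + 2 e^{y}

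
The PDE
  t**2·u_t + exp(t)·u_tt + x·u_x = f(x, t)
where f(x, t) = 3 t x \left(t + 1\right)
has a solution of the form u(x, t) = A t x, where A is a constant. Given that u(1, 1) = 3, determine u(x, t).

Answer: u(x, t) = 3 t x

Derivation:
Substitute the ansatz u = A t x into the left-hand side.
Derivatives of the ansatz:
  u_t = A x
  u_tt = 0
  u_x = A t
Term by term:
  t**2·u_t = A t^{2} x
  exp(t)·u_tt = 0
  x·u_x = A t x
So the left-hand side equals
  A t^{2} x + A t x
This must equal f(x, t) identically; expanded, f = 3 t^{2} x + 3 t x.
Matching coefficients of the independent functions:
  [t x, t^{2} x]:  A = 3
Solving: A = 3.
Check against the point condition:
  u(1, 1) = 3  ⟹  A = 3  ✓
Hence u(x, t) = 3 t x.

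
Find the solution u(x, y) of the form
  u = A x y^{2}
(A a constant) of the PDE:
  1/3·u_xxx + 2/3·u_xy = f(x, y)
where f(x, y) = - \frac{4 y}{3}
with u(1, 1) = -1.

Substitute the ansatz u = A x y^{2} into the left-hand side.
Derivatives of the ansatz:
  u_xxx = 0
  u_xy = 2 A y
Term by term:
  1/3·u_xxx = 0
  2/3·u_xy = \frac{4 A y}{3}
So the left-hand side equals
  \frac{4 A y}{3}
This must equal f(x, y) = - \frac{4 y}{3} identically.
Matching coefficients of the independent functions:
  [y]:  \frac{4 A}{3} = - \frac{4}{3}
Solving: A = -1.
Check against the point condition:
  u(1, 1) = -1  ⟹  A = -1  ✓
Hence u(x, y) = - x y^{2}.

Answer: u(x, y) = - x y^{2}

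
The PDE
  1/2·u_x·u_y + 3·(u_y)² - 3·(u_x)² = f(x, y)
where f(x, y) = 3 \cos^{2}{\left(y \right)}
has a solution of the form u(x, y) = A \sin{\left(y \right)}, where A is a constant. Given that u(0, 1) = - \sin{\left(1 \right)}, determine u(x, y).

Answer: u(x, y) = - \sin{\left(y \right)}

Derivation:
Substitute the ansatz u = A \sin{\left(y \right)} into the left-hand side.
Derivatives of the ansatz:
  u_x = 0
  u_y = A \cos{\left(y \right)}
Term by term:
  1/2·u_x·u_y = 0
  3·(u_y)² = 3 A^{2} \cos^{2}{\left(y \right)}
  -3·(u_x)² = 0
So the left-hand side equals
  3 A^{2} \cos^{2}{\left(y \right)}
This must equal f(x, y) = 3 \cos^{2}{\left(y \right)} identically.
Matching coefficients of the independent functions:
  [\cos^{2}{\left(y \right)}]:  3 A^{2} = 3
These equations allow (A) = (-1) or (1).
Impose the point condition(s):
  u(0, 1) = - \sin{\left(1 \right)}  ⟹  A \sin{\left(1 \right)} = - \sin{\left(1 \right)}
Only A = -1 satisfies everything.
Hence u(x, y) = - \sin{\left(y \right)}.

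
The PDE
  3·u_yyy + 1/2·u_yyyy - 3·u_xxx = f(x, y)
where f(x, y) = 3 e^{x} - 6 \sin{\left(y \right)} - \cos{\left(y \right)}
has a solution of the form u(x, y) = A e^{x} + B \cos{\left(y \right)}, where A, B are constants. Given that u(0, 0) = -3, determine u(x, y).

Answer: u(x, y) = - e^{x} - 2 \cos{\left(y \right)}

Derivation:
Substitute the ansatz u = A e^{x} + B \cos{\left(y \right)} into the left-hand side.
Derivatives of the ansatz:
  u_yyy = B \sin{\left(y \right)}
  u_yyyy = B \cos{\left(y \right)}
  u_xxx = A e^{x}
Term by term:
  3·u_yyy = 3 B \sin{\left(y \right)}
  1/2·u_yyyy = \frac{B \cos{\left(y \right)}}{2}
  -3·u_xxx = - 3 A e^{x}
So the left-hand side equals
  - 3 A e^{x} + 3 B \sin{\left(y \right)} + \frac{B \cos{\left(y \right)}}{2}
This must equal f(x, y) = 3 e^{x} - 6 \sin{\left(y \right)} - \cos{\left(y \right)} identically.
Matching coefficients of the independent functions:
  [e^{x}]:  - 3 A = 3
  [\sin{\left(y \right)}]:  3 B = -6
  [\cos{\left(y \right)}]:  \frac{B}{2} = -1
Solving: A = -1, B = -2.
Check against the point condition:
  u(0, 0) = -3  ⟹  A + B = -3  ✓
Hence u(x, y) = - e^{x} - 2 \cos{\left(y \right)}.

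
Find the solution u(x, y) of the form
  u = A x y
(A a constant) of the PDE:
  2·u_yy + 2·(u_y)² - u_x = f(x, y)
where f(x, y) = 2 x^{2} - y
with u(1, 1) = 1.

Substitute the ansatz u = A x y into the left-hand side.
Derivatives of the ansatz:
  u_yy = 0
  u_y = A x
  u_x = A y
Term by term:
  2·u_yy = 0
  2·(u_y)² = 2 A^{2} x^{2}
  -u_x = - A y
So the left-hand side equals
  2 A^{2} x^{2} - A y
This must equal f(x, y) = 2 x^{2} - y identically.
Matching coefficients of the independent functions:
  [x^{2}]:  2 A^{2} = 2
  [y]:  - A = -1
Solving: A = 1.
Check against the point condition:
  u(1, 1) = 1  ⟹  A = 1  ✓
Hence u(x, y) = x y.

Answer: u(x, y) = x y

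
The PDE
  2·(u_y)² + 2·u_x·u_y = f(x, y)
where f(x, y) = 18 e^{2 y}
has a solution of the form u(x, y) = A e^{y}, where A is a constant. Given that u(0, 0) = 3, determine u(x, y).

Answer: u(x, y) = 3 e^{y}

Derivation:
Substitute the ansatz u = A e^{y} into the left-hand side.
Derivatives of the ansatz:
  u_y = A e^{y}
  u_x = 0
Term by term:
  2·(u_y)² = 2 A^{2} e^{2 y}
  2·u_x·u_y = 0
So the left-hand side equals
  2 A^{2} e^{2 y}
This must equal f(x, y) = 18 e^{2 y} identically.
Matching coefficients of the independent functions:
  [e^{2 y}]:  2 A^{2} = 18
These equations allow (A) = (-3) or (3).
Impose the point condition(s):
  u(0, 0) = 3  ⟹  A = 3
Only A = 3 satisfies everything.
Hence u(x, y) = 3 e^{y}.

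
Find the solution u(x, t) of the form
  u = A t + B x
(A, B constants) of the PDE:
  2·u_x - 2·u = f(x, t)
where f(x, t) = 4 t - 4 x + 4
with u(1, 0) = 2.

Substitute the ansatz u = A t + B x into the left-hand side.
Derivatives of the ansatz:
  u_x = B
Term by term:
  2·u_x = 2 B
  -2·u = - 2 A t - 2 B x
So the left-hand side equals
  - 2 A t - 2 B x + 2 B
This must equal f(x, t) = 4 t - 4 x + 4 identically.
Matching coefficients of the independent functions:
  [constant term]:  2 B = 4
  [t]:  - 2 A = 4
  [x]:  - 2 B = -4
Solving: A = -2, B = 2.
Check against the point condition:
  u(1, 0) = 2  ⟹  B = 2  ✓
Hence u(x, t) = - 2 t + 2 x.

Answer: u(x, t) = - 2 t + 2 x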